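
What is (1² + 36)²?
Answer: 1369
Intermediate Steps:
(1² + 36)² = (1 + 36)² = 37² = 1369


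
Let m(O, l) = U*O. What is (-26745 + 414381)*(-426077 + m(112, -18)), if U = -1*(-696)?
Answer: -134945782500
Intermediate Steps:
U = 696
m(O, l) = 696*O
(-26745 + 414381)*(-426077 + m(112, -18)) = (-26745 + 414381)*(-426077 + 696*112) = 387636*(-426077 + 77952) = 387636*(-348125) = -134945782500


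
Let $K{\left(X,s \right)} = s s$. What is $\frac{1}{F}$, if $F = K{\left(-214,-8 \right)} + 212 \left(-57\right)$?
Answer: $- \frac{1}{12020} \approx -8.3195 \cdot 10^{-5}$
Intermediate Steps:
$K{\left(X,s \right)} = s^{2}$
$F = -12020$ ($F = \left(-8\right)^{2} + 212 \left(-57\right) = 64 - 12084 = -12020$)
$\frac{1}{F} = \frac{1}{-12020} = - \frac{1}{12020}$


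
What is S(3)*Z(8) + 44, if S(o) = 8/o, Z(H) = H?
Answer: 196/3 ≈ 65.333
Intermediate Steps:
S(3)*Z(8) + 44 = (8/3)*8 + 44 = 64/3 + 44 = 196/3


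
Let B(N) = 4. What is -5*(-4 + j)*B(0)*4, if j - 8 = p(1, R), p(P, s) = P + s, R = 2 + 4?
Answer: -880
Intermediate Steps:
R = 6
j = 15 (j = 8 + (1 + 6) = 8 + 7 = 15)
-5*(-4 + j)*B(0)*4 = -5*(-4 + 15)*4*4 = -55*4*4 = -5*44*4 = -220*4 = -880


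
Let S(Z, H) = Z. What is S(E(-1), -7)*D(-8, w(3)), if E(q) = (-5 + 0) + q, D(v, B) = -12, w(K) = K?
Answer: 72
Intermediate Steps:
E(q) = -5 + q
S(E(-1), -7)*D(-8, w(3)) = (-5 - 1)*(-12) = -6*(-12) = 72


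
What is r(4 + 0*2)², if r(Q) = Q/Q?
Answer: 1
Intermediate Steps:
r(Q) = 1
r(4 + 0*2)² = 1² = 1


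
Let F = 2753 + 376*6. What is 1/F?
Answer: 1/5009 ≈ 0.00019964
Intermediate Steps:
F = 5009 (F = 2753 + 2256 = 5009)
1/F = 1/5009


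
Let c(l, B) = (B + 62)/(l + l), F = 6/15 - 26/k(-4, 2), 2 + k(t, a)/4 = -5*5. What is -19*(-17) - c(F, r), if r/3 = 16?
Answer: 41029/173 ≈ 237.16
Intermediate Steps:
r = 48 (r = 3*16 = 48)
k(t, a) = -108 (k(t, a) = -8 + 4*(-5*5) = -8 + 4*(-25) = -8 - 100 = -108)
F = 173/270 (F = 6/15 - 26/(-108) = 6*(1/15) - 26*(-1/108) = 2/5 + 13/54 = 173/270 ≈ 0.64074)
c(l, B) = (62 + B)/(2*l) (c(l, B) = (62 + B)/((2*l)) = (62 + B)*(1/(2*l)) = (62 + B)/(2*l))
-19*(-17) - c(F, r) = -19*(-17) - (62 + 48)/(2*173/270) = 323 - 270*110/(2*173) = 323 - 1*14850/173 = 323 - 14850/173 = 41029/173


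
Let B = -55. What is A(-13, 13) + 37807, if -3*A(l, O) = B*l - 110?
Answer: 112816/3 ≈ 37605.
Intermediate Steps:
A(l, O) = 110/3 + 55*l/3 (A(l, O) = -(-55*l - 110)/3 = -(-110 - 55*l)/3 = 110/3 + 55*l/3)
A(-13, 13) + 37807 = (110/3 + (55/3)*(-13)) + 37807 = (110/3 - 715/3) + 37807 = -605/3 + 37807 = 112816/3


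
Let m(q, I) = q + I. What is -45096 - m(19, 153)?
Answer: -45268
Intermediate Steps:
m(q, I) = I + q
-45096 - m(19, 153) = -45096 - (153 + 19) = -45096 - 1*172 = -45096 - 172 = -45268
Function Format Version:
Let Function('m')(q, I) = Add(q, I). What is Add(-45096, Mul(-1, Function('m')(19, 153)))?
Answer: -45268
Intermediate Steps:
Function('m')(q, I) = Add(I, q)
Add(-45096, Mul(-1, Function('m')(19, 153))) = Add(-45096, Mul(-1, Add(153, 19))) = Add(-45096, Mul(-1, 172)) = Add(-45096, -172) = -45268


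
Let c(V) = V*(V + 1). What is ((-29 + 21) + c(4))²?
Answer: 144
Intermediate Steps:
c(V) = V*(1 + V)
((-29 + 21) + c(4))² = ((-29 + 21) + 4*(1 + 4))² = (-8 + 4*5)² = (-8 + 20)² = 12² = 144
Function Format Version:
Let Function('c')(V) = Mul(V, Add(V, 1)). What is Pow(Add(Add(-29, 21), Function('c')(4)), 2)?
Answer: 144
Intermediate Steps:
Function('c')(V) = Mul(V, Add(1, V))
Pow(Add(Add(-29, 21), Function('c')(4)), 2) = Pow(Add(Add(-29, 21), Mul(4, Add(1, 4))), 2) = Pow(Add(-8, Mul(4, 5)), 2) = Pow(Add(-8, 20), 2) = Pow(12, 2) = 144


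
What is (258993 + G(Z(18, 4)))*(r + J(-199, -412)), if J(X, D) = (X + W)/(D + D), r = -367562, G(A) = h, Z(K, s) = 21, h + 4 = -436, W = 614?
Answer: -78308335715159/824 ≈ -9.5034e+10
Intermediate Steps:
h = -440 (h = -4 - 436 = -440)
G(A) = -440
J(X, D) = (614 + X)/(2*D) (J(X, D) = (X + 614)/(D + D) = (614 + X)/((2*D)) = (614 + X)*(1/(2*D)) = (614 + X)/(2*D))
(258993 + G(Z(18, 4)))*(r + J(-199, -412)) = (258993 - 440)*(-367562 + (1/2)*(614 - 199)/(-412)) = 258553*(-367562 + (1/2)*(-1/412)*415) = 258553*(-367562 - 415/824) = 258553*(-302871503/824) = -78308335715159/824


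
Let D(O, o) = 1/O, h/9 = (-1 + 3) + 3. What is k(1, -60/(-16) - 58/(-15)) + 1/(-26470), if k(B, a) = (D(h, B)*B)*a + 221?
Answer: 1580674309/7146900 ≈ 221.17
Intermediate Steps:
h = 45 (h = 9*((-1 + 3) + 3) = 9*(2 + 3) = 9*5 = 45)
k(B, a) = 221 + B*a/45 (k(B, a) = (B/45)*a + 221 = B*a/45 + 221 = 221 + B*a/45)
k(1, -60/(-16) - 58/(-15)) + 1/(-26470) = (221 + (1/45)*1*(-60/(-16) - 58/(-15))) + 1/(-26470) = (221 + (1/45)*1*(-60*(-1/16) - 58*(-1/15))) - 1/26470 = (221 + (1/45)*1*(15/4 + 58/15)) - 1/26470 = (221 + (1/45)*1*(457/60)) - 1/26470 = (221 + 457/2700) - 1/26470 = 597157/2700 - 1/26470 = 1580674309/7146900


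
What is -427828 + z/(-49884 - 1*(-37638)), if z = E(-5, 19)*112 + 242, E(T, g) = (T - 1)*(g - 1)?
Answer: -2619584917/6123 ≈ -4.2783e+5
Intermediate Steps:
E(T, g) = (-1 + T)*(-1 + g)
z = -11854 (z = (1 - 1*(-5) - 1*19 - 5*19)*112 + 242 = (1 + 5 - 19 - 95)*112 + 242 = -108*112 + 242 = -12096 + 242 = -11854)
-427828 + z/(-49884 - 1*(-37638)) = -427828 - 11854/(-49884 - 1*(-37638)) = -427828 - 11854/(-49884 + 37638) = -427828 - 11854/(-12246) = -427828 - 11854*(-1/12246) = -427828 + 5927/6123 = -2619584917/6123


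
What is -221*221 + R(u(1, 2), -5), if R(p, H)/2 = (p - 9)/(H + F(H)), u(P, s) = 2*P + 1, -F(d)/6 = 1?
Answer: -537239/11 ≈ -48840.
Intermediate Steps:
F(d) = -6 (F(d) = -6*1 = -6)
u(P, s) = 1 + 2*P
R(p, H) = 2*(-9 + p)/(-6 + H) (R(p, H) = 2*((p - 9)/(H - 6)) = 2*((-9 + p)/(-6 + H)) = 2*(-9 + p)/(-6 + H))
-221*221 + R(u(1, 2), -5) = -221*221 + 2*(-9 + (1 + 2*1))/(-6 - 5) = -48841 + 2*(-9 + (1 + 2))/(-11) = -48841 + 2*(-1/11)*(-9 + 3) = -48841 + 2*(-1/11)*(-6) = -48841 + 12/11 = -537239/11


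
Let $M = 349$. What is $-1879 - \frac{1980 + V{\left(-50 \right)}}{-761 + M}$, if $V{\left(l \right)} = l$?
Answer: $- \frac{386109}{206} \approx -1874.3$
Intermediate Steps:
$-1879 - \frac{1980 + V{\left(-50 \right)}}{-761 + M} = -1879 - \frac{1980 - 50}{-761 + 349} = -1879 - \frac{1930}{-412} = -1879 - 1930 \left(- \frac{1}{412}\right) = -1879 - - \frac{965}{206} = -1879 + \frac{965}{206} = - \frac{386109}{206}$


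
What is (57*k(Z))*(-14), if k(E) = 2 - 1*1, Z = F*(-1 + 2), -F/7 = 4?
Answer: -798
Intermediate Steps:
F = -28 (F = -7*4 = -28)
Z = -28 (Z = -28*(-1 + 2) = -28*1 = -28)
k(E) = 1 (k(E) = 2 - 1 = 1)
(57*k(Z))*(-14) = (57*1)*(-14) = 57*(-14) = -798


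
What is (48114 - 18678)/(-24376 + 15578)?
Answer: -14718/4399 ≈ -3.3458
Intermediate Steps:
(48114 - 18678)/(-24376 + 15578) = 29436/(-8798) = 29436*(-1/8798) = -14718/4399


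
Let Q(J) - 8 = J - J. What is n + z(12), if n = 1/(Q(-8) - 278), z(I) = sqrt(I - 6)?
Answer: -1/270 + sqrt(6) ≈ 2.4458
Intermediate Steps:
Q(J) = 8 (Q(J) = 8 + (J - J) = 8 + 0 = 8)
z(I) = sqrt(-6 + I)
n = -1/270 (n = 1/(8 - 278) = 1/(-270) = -1/270 ≈ -0.0037037)
n + z(12) = -1/270 + sqrt(-6 + 12) = -1/270 + sqrt(6)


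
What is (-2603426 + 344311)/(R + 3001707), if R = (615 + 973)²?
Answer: -2259115/5523451 ≈ -0.40900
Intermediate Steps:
R = 2521744 (R = 1588² = 2521744)
(-2603426 + 344311)/(R + 3001707) = (-2603426 + 344311)/(2521744 + 3001707) = -2259115/5523451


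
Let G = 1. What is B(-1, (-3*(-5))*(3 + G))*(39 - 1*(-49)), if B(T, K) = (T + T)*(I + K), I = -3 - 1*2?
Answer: -9680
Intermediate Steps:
I = -5 (I = -3 - 2 = -5)
B(T, K) = 2*T*(-5 + K) (B(T, K) = (T + T)*(-5 + K) = (2*T)*(-5 + K) = 2*T*(-5 + K))
B(-1, (-3*(-5))*(3 + G))*(39 - 1*(-49)) = (2*(-1)*(-5 + (-3*(-5))*(3 + 1)))*(39 - 1*(-49)) = (2*(-1)*(-5 + 15*4))*(39 + 49) = (2*(-1)*(-5 + 60))*88 = (2*(-1)*55)*88 = -110*88 = -9680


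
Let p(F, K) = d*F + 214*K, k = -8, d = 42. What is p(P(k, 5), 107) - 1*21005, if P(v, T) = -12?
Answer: 1389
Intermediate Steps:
p(F, K) = 42*F + 214*K
p(P(k, 5), 107) - 1*21005 = (42*(-12) + 214*107) - 1*21005 = (-504 + 22898) - 21005 = 22394 - 21005 = 1389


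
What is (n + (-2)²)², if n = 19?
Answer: 529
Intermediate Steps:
(n + (-2)²)² = (19 + (-2)²)² = (19 + 4)² = 23² = 529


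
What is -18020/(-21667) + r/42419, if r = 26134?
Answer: 1330635758/919092473 ≈ 1.4478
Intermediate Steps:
-18020/(-21667) + r/42419 = -18020/(-21667) + 26134/42419 = -18020*(-1/21667) + 26134*(1/42419) = 18020/21667 + 26134/42419 = 1330635758/919092473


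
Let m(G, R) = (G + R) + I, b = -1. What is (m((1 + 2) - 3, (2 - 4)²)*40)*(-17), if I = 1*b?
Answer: -2040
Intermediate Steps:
I = -1 (I = 1*(-1) = -1)
m(G, R) = -1 + G + R (m(G, R) = (G + R) - 1 = -1 + G + R)
(m((1 + 2) - 3, (2 - 4)²)*40)*(-17) = ((-1 + ((1 + 2) - 3) + (2 - 4)²)*40)*(-17) = ((-1 + (3 - 3) + (-2)²)*40)*(-17) = ((-1 + 0 + 4)*40)*(-17) = (3*40)*(-17) = 120*(-17) = -2040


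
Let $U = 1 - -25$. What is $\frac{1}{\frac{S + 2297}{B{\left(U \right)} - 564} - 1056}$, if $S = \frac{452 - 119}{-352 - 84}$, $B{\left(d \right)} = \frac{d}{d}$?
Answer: $- \frac{245468}{260215367} \approx -0.00094333$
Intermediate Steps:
$U = 26$ ($U = 1 + 25 = 26$)
$B{\left(d \right)} = 1$
$S = - \frac{333}{436}$ ($S = \frac{333}{-436} = 333 \left(- \frac{1}{436}\right) = - \frac{333}{436} \approx -0.76376$)
$\frac{1}{\frac{S + 2297}{B{\left(U \right)} - 564} - 1056} = \frac{1}{\frac{- \frac{333}{436} + 2297}{1 - 564} - 1056} = \frac{1}{\frac{1001159}{436 \left(-563\right)} - 1056} = \frac{1}{\frac{1001159}{436} \left(- \frac{1}{563}\right) - 1056} = \frac{1}{- \frac{1001159}{245468} - 1056} = \frac{1}{- \frac{260215367}{245468}} = - \frac{245468}{260215367}$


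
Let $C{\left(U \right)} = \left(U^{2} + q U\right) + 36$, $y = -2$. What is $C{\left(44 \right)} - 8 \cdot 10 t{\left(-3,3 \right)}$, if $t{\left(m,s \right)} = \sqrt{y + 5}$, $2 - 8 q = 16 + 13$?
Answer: $\frac{3647}{2} - 80 \sqrt{3} \approx 1684.9$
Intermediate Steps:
$q = - \frac{27}{8}$ ($q = \frac{1}{4} - \frac{16 + 13}{8} = \frac{1}{4} - \frac{29}{8} = - \frac{27}{8} \approx -3.375$)
$t{\left(m,s \right)} = \sqrt{3}$ ($t{\left(m,s \right)} = \sqrt{-2 + 5} = \sqrt{3}$)
$C{\left(U \right)} = 36 + U^{2} - \frac{27 U}{8}$ ($C{\left(U \right)} = \left(U^{2} - \frac{27 U}{8}\right) + 36 = 36 + U^{2} - \frac{27 U}{8}$)
$C{\left(44 \right)} - 8 \cdot 10 t{\left(-3,3 \right)} = \left(36 + 44^{2} - \frac{297}{2}\right) - 8 \cdot 10 \sqrt{3} = \left(36 + 1936 - \frac{297}{2}\right) - 80 \sqrt{3} = \frac{3647}{2} - 80 \sqrt{3}$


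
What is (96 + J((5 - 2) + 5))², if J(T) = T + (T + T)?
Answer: 14400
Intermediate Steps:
J(T) = 3*T (J(T) = T + 2*T = 3*T)
(96 + J((5 - 2) + 5))² = (96 + 3*((5 - 2) + 5))² = (96 + 3*(3 + 5))² = (96 + 3*8)² = (96 + 24)² = 120² = 14400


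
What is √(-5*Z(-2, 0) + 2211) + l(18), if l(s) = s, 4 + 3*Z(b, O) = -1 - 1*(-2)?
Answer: 18 + 2*√554 ≈ 65.074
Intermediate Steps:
Z(b, O) = -1 (Z(b, O) = -4/3 + (-1 - 1*(-2))/3 = -4/3 + (-1 + 2)/3 = -4/3 + (⅓)*1 = -4/3 + ⅓ = -1)
√(-5*Z(-2, 0) + 2211) + l(18) = √(-5*(-1) + 2211) + 18 = √(5 + 2211) + 18 = √2216 + 18 = 2*√554 + 18 = 18 + 2*√554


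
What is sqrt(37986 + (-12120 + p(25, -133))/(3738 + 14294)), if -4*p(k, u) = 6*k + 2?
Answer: sqrt(15753882062)/644 ≈ 194.90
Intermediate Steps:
p(k, u) = -1/2 - 3*k/2 (p(k, u) = -(6*k + 2)/4 = -(2 + 6*k)/4 = -1/2 - 3*k/2)
sqrt(37986 + (-12120 + p(25, -133))/(3738 + 14294)) = sqrt(37986 + (-12120 + (-1/2 - 3/2*25))/(3738 + 14294)) = sqrt(37986 + (-12120 + (-1/2 - 75/2))/18032) = sqrt(37986 + (-12120 - 38)*(1/18032)) = sqrt(37986 - 12158*1/18032) = sqrt(37986 - 6079/9016) = sqrt(342475697/9016) = sqrt(15753882062)/644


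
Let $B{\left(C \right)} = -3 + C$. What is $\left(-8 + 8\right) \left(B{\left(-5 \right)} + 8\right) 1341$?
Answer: $0$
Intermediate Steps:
$\left(-8 + 8\right) \left(B{\left(-5 \right)} + 8\right) 1341 = \left(-8 + 8\right) \left(\left(-3 - 5\right) + 8\right) 1341 = 0 \left(-8 + 8\right) 1341 = 0 \cdot 0 \cdot 1341 = 0 \cdot 1341 = 0$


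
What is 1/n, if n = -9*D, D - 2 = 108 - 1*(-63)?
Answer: -1/1557 ≈ -0.00064226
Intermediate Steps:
D = 173 (D = 2 + (108 - 1*(-63)) = 2 + (108 + 63) = 2 + 171 = 173)
n = -1557 (n = -9*173 = -1557)
1/n = 1/(-1557) = -1/1557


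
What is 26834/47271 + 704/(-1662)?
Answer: 1886554/13094067 ≈ 0.14408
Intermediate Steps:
26834/47271 + 704/(-1662) = 26834*(1/47271) + 704*(-1/1662) = 26834/47271 - 352/831 = 1886554/13094067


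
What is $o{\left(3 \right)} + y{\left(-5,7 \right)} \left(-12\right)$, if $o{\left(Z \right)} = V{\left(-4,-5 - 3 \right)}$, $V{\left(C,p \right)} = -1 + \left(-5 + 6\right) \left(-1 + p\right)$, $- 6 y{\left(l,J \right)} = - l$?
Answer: $0$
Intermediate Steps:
$y{\left(l,J \right)} = \frac{l}{6}$ ($y{\left(l,J \right)} = - \frac{\left(-1\right) l}{6} = \frac{l}{6}$)
$V{\left(C,p \right)} = -2 + p$ ($V{\left(C,p \right)} = -1 + 1 \left(-1 + p\right) = -1 + \left(-1 + p\right) = -2 + p$)
$o{\left(Z \right)} = -10$ ($o{\left(Z \right)} = -2 - 8 = -10$)
$o{\left(3 \right)} + y{\left(-5,7 \right)} \left(-12\right) = -10 + \frac{1}{6} \left(-5\right) \left(-12\right) = -10 - -10 = -10 + 10 = 0$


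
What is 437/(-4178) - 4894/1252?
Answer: -2624282/653857 ≈ -4.0135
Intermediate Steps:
437/(-4178) - 4894/1252 = 437*(-1/4178) - 4894*1/1252 = -437/4178 - 2447/626 = -2624282/653857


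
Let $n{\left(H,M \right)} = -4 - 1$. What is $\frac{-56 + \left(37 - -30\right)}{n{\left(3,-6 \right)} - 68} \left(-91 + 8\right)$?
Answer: $\frac{913}{73} \approx 12.507$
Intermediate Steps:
$n{\left(H,M \right)} = -5$ ($n{\left(H,M \right)} = -4 - 1 = -5$)
$\frac{-56 + \left(37 - -30\right)}{n{\left(3,-6 \right)} - 68} \left(-91 + 8\right) = \frac{-56 + \left(37 - -30\right)}{-5 - 68} \left(-91 + 8\right) = \frac{-56 + \left(37 + 30\right)}{-73} \left(-83\right) = \left(-56 + 67\right) \left(- \frac{1}{73}\right) \left(-83\right) = 11 \left(- \frac{1}{73}\right) \left(-83\right) = \left(- \frac{11}{73}\right) \left(-83\right) = \frac{913}{73}$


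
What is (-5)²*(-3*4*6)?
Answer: -1800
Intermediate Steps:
(-5)²*(-3*4*6) = 25*(-12*6) = 25*(-72) = -1800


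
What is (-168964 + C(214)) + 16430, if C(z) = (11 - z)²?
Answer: -111325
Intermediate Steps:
(-168964 + C(214)) + 16430 = (-168964 + (-11 + 214)²) + 16430 = (-168964 + 203²) + 16430 = (-168964 + 41209) + 16430 = -127755 + 16430 = -111325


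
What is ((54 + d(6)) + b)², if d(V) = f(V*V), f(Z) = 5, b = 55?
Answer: 12996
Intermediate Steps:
d(V) = 5
((54 + d(6)) + b)² = ((54 + 5) + 55)² = (59 + 55)² = 114² = 12996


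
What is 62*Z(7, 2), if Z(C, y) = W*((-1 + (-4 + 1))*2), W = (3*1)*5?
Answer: -7440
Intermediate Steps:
W = 15 (W = 3*5 = 15)
Z(C, y) = -120 (Z(C, y) = 15*((-1 + (-4 + 1))*2) = 15*((-1 - 3)*2) = 15*(-4*2) = 15*(-8) = -120)
62*Z(7, 2) = 62*(-120) = -7440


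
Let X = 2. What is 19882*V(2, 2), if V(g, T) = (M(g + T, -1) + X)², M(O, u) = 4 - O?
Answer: 79528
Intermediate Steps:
V(g, T) = (6 - T - g)² (V(g, T) = ((4 - (g + T)) + 2)² = ((4 - (T + g)) + 2)² = ((4 + (-T - g)) + 2)² = ((4 - T - g) + 2)² = (6 - T - g)²)
19882*V(2, 2) = 19882*(-6 + 2 + 2)² = 19882*(-2)² = 19882*4 = 79528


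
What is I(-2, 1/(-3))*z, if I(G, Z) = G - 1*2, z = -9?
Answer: 36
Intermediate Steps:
I(G, Z) = -2 + G (I(G, Z) = G - 2 = -2 + G)
I(-2, 1/(-3))*z = (-2 - 2)*(-9) = -4*(-9) = 36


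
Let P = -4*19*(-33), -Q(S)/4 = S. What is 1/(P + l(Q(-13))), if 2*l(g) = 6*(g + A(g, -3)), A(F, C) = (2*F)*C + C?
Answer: 1/1719 ≈ 0.00058173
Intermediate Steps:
Q(S) = -4*S
A(F, C) = C + 2*C*F (A(F, C) = 2*C*F + C = C + 2*C*F)
P = 2508 (P = -76*(-33) = 2508)
l(g) = -9 - 15*g (l(g) = (6*(g - 3*(1 + 2*g)))/2 = (6*(g + (-3 - 6*g)))/2 = (6*(-3 - 5*g))/2 = (-18 - 30*g)/2 = -9 - 15*g)
1/(P + l(Q(-13))) = 1/(2508 + (-9 - (-60)*(-13))) = 1/(2508 + (-9 - 15*52)) = 1/(2508 + (-9 - 780)) = 1/(2508 - 789) = 1/1719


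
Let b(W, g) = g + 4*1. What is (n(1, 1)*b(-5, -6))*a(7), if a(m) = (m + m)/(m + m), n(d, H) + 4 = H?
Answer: 6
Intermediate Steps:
n(d, H) = -4 + H
a(m) = 1 (a(m) = (2*m)/((2*m)) = (2*m)*(1/(2*m)) = 1)
b(W, g) = 4 + g (b(W, g) = g + 4 = 4 + g)
(n(1, 1)*b(-5, -6))*a(7) = ((-4 + 1)*(4 - 6))*1 = -3*(-2)*1 = 6*1 = 6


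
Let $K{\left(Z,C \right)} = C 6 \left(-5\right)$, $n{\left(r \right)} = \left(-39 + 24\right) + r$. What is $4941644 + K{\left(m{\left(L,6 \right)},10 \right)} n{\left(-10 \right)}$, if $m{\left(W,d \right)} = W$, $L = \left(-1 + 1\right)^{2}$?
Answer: $4949144$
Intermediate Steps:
$n{\left(r \right)} = -15 + r$
$L = 0$ ($L = 0^{2} = 0$)
$K{\left(Z,C \right)} = - 30 C$ ($K{\left(Z,C \right)} = 6 C \left(-5\right) = - 30 C$)
$4941644 + K{\left(m{\left(L,6 \right)},10 \right)} n{\left(-10 \right)} = 4941644 + \left(-30\right) 10 \left(-15 - 10\right) = 4941644 - -7500 = 4941644 + 7500 = 4949144$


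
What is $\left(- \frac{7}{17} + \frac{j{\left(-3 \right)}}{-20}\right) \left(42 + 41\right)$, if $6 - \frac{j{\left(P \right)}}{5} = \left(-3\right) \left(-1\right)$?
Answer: $- \frac{6557}{68} \approx -96.427$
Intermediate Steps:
$j{\left(P \right)} = 15$ ($j{\left(P \right)} = 30 - 5 \left(\left(-3\right) \left(-1\right)\right) = 30 - 15 = 15$)
$\left(- \frac{7}{17} + \frac{j{\left(-3 \right)}}{-20}\right) \left(42 + 41\right) = \left(- \frac{7}{17} + \frac{15}{-20}\right) \left(42 + 41\right) = \left(\left(-7\right) \frac{1}{17} + 15 \left(- \frac{1}{20}\right)\right) 83 = \left(- \frac{7}{17} - \frac{3}{4}\right) 83 = \left(- \frac{79}{68}\right) 83 = - \frac{6557}{68}$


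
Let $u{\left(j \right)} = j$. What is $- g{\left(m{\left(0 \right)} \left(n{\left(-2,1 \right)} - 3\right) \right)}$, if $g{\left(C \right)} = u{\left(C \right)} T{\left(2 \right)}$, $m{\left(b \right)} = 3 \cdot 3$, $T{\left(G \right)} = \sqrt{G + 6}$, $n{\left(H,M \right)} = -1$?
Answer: $72 \sqrt{2} \approx 101.82$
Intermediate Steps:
$T{\left(G \right)} = \sqrt{6 + G}$
$m{\left(b \right)} = 9$
$g{\left(C \right)} = 2 C \sqrt{2}$ ($g{\left(C \right)} = C \sqrt{6 + 2} = C \sqrt{8} = C 2 \sqrt{2} = 2 C \sqrt{2}$)
$- g{\left(m{\left(0 \right)} \left(n{\left(-2,1 \right)} - 3\right) \right)} = - 2 \cdot 9 \left(-1 - 3\right) \sqrt{2} = - 2 \cdot 9 \left(-4\right) \sqrt{2} = - 2 \left(-36\right) \sqrt{2} = - \left(-72\right) \sqrt{2} = 72 \sqrt{2}$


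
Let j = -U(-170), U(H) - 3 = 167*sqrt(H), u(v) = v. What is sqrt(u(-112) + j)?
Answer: sqrt(-115 - 167*I*sqrt(170)) ≈ 32.136 - 33.878*I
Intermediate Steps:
U(H) = 3 + 167*sqrt(H)
j = -3 - 167*I*sqrt(170) (j = -(3 + 167*sqrt(-170)) = -(3 + 167*(I*sqrt(170))) = -(3 + 167*I*sqrt(170)) = -3 - 167*I*sqrt(170) ≈ -3.0 - 2177.4*I)
sqrt(u(-112) + j) = sqrt(-112 + (-3 - 167*I*sqrt(170))) = sqrt(-115 - 167*I*sqrt(170))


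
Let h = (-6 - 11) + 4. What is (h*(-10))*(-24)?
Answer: -3120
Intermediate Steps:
h = -13 (h = -17 + 4 = -13)
(h*(-10))*(-24) = -13*(-10)*(-24) = 130*(-24) = -3120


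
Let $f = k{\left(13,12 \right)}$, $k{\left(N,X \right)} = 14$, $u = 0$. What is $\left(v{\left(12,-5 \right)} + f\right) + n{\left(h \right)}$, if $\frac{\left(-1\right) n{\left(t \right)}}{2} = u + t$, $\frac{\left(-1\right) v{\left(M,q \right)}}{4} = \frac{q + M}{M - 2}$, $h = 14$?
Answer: $- \frac{84}{5} \approx -16.8$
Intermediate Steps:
$f = 14$
$v{\left(M,q \right)} = - \frac{4 \left(M + q\right)}{-2 + M}$ ($v{\left(M,q \right)} = - 4 \frac{q + M}{M - 2} = - 4 \frac{M + q}{-2 + M} = - \frac{4 \left(M + q\right)}{-2 + M}$)
$n{\left(t \right)} = - 2 t$ ($n{\left(t \right)} = - 2 \left(0 + t\right) = - 2 t$)
$\left(v{\left(12,-5 \right)} + f\right) + n{\left(h \right)} = \left(\frac{4 \left(\left(-1\right) 12 - -5\right)}{-2 + 12} + 14\right) - 28 = \left(\frac{4 \left(-12 + 5\right)}{10} + 14\right) - 28 = \left(4 \cdot \frac{1}{10} \left(-7\right) + 14\right) - 28 = \left(- \frac{14}{5} + 14\right) - 28 = \frac{56}{5} - 28 = - \frac{84}{5}$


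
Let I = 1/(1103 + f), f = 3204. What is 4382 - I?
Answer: 18873273/4307 ≈ 4382.0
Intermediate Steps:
I = 1/4307 (I = 1/(1103 + 3204) = 1/4307 ≈ 0.00023218)
4382 - I = 4382 - 1*1/4307 = 4382 - 1/4307 = 18873273/4307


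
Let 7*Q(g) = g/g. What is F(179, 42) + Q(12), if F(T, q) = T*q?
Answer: 52627/7 ≈ 7518.1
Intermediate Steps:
Q(g) = ⅐ (Q(g) = (g/g)/7 = (⅐)*1 = ⅐)
F(179, 42) + Q(12) = 179*42 + ⅐ = 7518 + ⅐ = 52627/7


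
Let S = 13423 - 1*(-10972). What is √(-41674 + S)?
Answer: I*√17279 ≈ 131.45*I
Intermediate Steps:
S = 24395 (S = 13423 + 10972 = 24395)
√(-41674 + S) = √(-41674 + 24395) = √(-17279) = I*√17279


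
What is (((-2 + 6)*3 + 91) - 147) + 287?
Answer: 243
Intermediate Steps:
(((-2 + 6)*3 + 91) - 147) + 287 = ((4*3 + 91) - 147) + 287 = ((12 + 91) - 147) + 287 = (103 - 147) + 287 = -44 + 287 = 243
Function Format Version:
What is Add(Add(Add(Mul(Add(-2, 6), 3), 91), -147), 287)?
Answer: 243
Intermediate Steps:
Add(Add(Add(Mul(Add(-2, 6), 3), 91), -147), 287) = Add(Add(Add(Mul(4, 3), 91), -147), 287) = Add(Add(Add(12, 91), -147), 287) = Add(Add(103, -147), 287) = Add(-44, 287) = 243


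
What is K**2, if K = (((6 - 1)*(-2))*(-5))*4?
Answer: 40000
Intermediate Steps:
K = 200 (K = ((5*(-2))*(-5))*4 = -10*(-5)*4 = 50*4 = 200)
K**2 = 200**2 = 40000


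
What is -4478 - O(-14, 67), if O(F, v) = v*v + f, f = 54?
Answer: -9021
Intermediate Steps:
O(F, v) = 54 + v**2 (O(F, v) = v*v + 54 = v**2 + 54 = 54 + v**2)
-4478 - O(-14, 67) = -4478 - (54 + 67**2) = -4478 - (54 + 4489) = -4478 - 1*4543 = -4478 - 4543 = -9021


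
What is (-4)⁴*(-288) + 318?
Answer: -73410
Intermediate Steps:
(-4)⁴*(-288) + 318 = 256*(-288) + 318 = -73728 + 318 = -73410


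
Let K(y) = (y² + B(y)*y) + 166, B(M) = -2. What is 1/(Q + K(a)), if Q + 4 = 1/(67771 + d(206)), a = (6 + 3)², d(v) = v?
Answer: 67977/445997098 ≈ 0.00015242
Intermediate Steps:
a = 81 (a = 9² = 81)
K(y) = 166 + y² - 2*y (K(y) = (y² - 2*y) + 166 = 166 + y² - 2*y)
Q = -271907/67977 (Q = -4 + 1/(67771 + 206) = -4 + 1/67977 = -271907/67977 ≈ -4.0000)
1/(Q + K(a)) = 1/(-271907/67977 + (166 + 81² - 2*81)) = 1/(-271907/67977 + (166 + 6561 - 162)) = 1/(-271907/67977 + 6565) = 1/(445997098/67977) = 67977/445997098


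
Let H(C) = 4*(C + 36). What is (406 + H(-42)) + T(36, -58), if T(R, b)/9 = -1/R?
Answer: 1527/4 ≈ 381.75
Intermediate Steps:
T(R, b) = -9/R (T(R, b) = 9*(-1/R) = -9/R)
H(C) = 144 + 4*C (H(C) = 4*(36 + C) = 144 + 4*C)
(406 + H(-42)) + T(36, -58) = (406 + (144 + 4*(-42))) - 9/36 = (406 + (144 - 168)) - 9*1/36 = (406 - 24) - ¼ = 382 - ¼ = 1527/4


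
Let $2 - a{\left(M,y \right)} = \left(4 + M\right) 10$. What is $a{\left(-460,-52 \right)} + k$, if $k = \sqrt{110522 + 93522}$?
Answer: $4562 + 2 \sqrt{51011} \approx 5013.7$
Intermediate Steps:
$a{\left(M,y \right)} = -38 - 10 M$ ($a{\left(M,y \right)} = 2 - \left(4 + M\right) 10 = 2 - \left(40 + 10 M\right) = -38 - 10 M$)
$k = 2 \sqrt{51011}$ ($k = \sqrt{204044} = 2 \sqrt{51011} \approx 451.71$)
$a{\left(-460,-52 \right)} + k = \left(-38 - -4600\right) + 2 \sqrt{51011} = \left(-38 + 4600\right) + 2 \sqrt{51011} = 4562 + 2 \sqrt{51011}$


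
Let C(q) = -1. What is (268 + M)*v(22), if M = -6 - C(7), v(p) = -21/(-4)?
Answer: 5523/4 ≈ 1380.8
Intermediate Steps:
v(p) = 21/4 (v(p) = -21*(-¼) = 21/4)
M = -5 (M = -6 - 1*(-1) = -6 + 1 = -5)
(268 + M)*v(22) = (268 - 5)*(21/4) = 263*(21/4) = 5523/4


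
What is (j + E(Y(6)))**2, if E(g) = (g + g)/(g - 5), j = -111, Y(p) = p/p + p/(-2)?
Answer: 597529/49 ≈ 12194.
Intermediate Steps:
Y(p) = 1 - p/2 (Y(p) = 1 + p*(-1/2) = 1 - p/2)
E(g) = 2*g/(-5 + g) (E(g) = (2*g)/(-5 + g) = 2*g/(-5 + g))
(j + E(Y(6)))**2 = (-111 + 2*(1 - 1/2*6)/(-5 + (1 - 1/2*6)))**2 = (-111 + 2*(1 - 3)/(-5 + (1 - 3)))**2 = (-111 + 2*(-2)/(-5 - 2))**2 = (-111 + 2*(-2)/(-7))**2 = (-111 + 2*(-2)*(-1/7))**2 = (-111 + 4/7)**2 = (-773/7)**2 = 597529/49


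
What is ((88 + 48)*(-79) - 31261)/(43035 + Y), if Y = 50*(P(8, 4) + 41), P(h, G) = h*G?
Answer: -8401/9337 ≈ -0.89975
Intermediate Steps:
P(h, G) = G*h
Y = 3650 (Y = 50*(4*8 + 41) = 50*(32 + 41) = 50*73 = 3650)
((88 + 48)*(-79) - 31261)/(43035 + Y) = ((88 + 48)*(-79) - 31261)/(43035 + 3650) = (136*(-79) - 31261)/46685 = (-10744 - 31261)*(1/46685) = -42005*1/46685 = -8401/9337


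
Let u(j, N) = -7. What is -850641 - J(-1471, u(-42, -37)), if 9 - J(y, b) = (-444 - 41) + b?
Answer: -851142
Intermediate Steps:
J(y, b) = 494 - b (J(y, b) = 9 - ((-444 - 41) + b) = 9 - (-485 + b) = 9 + (485 - b) = 494 - b)
-850641 - J(-1471, u(-42, -37)) = -850641 - (494 - 1*(-7)) = -850641 - (494 + 7) = -850641 - 1*501 = -850641 - 501 = -851142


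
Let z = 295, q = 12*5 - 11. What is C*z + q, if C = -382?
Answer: -112641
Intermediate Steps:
q = 49 (q = 60 - 11 = 49)
C*z + q = -382*295 + 49 = -112690 + 49 = -112641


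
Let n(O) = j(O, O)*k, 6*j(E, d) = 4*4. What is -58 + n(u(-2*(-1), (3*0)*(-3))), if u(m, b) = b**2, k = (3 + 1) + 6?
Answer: -94/3 ≈ -31.333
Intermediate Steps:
j(E, d) = 8/3 (j(E, d) = (4*4)/6 = (1/6)*16 = 8/3)
k = 10 (k = 4 + 6 = 10)
n(O) = 80/3 (n(O) = (8/3)*10 = 80/3)
-58 + n(u(-2*(-1), (3*0)*(-3))) = -58 + 80/3 = -94/3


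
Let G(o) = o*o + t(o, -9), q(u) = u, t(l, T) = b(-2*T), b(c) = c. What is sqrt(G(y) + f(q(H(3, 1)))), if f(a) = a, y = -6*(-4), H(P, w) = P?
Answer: sqrt(597) ≈ 24.434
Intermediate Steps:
t(l, T) = -2*T
y = 24
G(o) = 18 + o**2 (G(o) = o*o - 2*(-9) = o**2 + 18 = 18 + o**2)
sqrt(G(y) + f(q(H(3, 1)))) = sqrt((18 + 24**2) + 3) = sqrt((18 + 576) + 3) = sqrt(594 + 3) = sqrt(597)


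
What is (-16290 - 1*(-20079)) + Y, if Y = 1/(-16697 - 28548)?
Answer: 171433304/45245 ≈ 3789.0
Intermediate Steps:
Y = -1/45245 (Y = 1/(-45245) = -1/45245 ≈ -2.2102e-5)
(-16290 - 1*(-20079)) + Y = (-16290 - 1*(-20079)) - 1/45245 = (-16290 + 20079) - 1/45245 = 3789 - 1/45245 = 171433304/45245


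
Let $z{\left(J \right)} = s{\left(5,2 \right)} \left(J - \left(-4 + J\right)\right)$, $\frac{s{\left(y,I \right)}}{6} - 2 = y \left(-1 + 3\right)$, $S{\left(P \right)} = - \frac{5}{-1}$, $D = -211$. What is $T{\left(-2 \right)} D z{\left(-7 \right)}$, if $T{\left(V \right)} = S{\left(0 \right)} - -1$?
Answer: $-364608$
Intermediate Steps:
$S{\left(P \right)} = 5$ ($S{\left(P \right)} = \left(-5\right) \left(-1\right) = 5$)
$s{\left(y,I \right)} = 12 + 12 y$ ($s{\left(y,I \right)} = 12 + 6 y \left(-1 + 3\right) = 12 + 6 y 2 = 12 + 6 \cdot 2 y = 12 + 12 y$)
$T{\left(V \right)} = 6$ ($T{\left(V \right)} = 5 - -1 = 5 + 1 = 6$)
$z{\left(J \right)} = 288$ ($z{\left(J \right)} = \left(12 + 12 \cdot 5\right) \left(J - \left(-4 + J\right)\right) = \left(12 + 60\right) 4 = 72 \cdot 4 = 288$)
$T{\left(-2 \right)} D z{\left(-7 \right)} = 6 \left(-211\right) 288 = \left(-1266\right) 288 = -364608$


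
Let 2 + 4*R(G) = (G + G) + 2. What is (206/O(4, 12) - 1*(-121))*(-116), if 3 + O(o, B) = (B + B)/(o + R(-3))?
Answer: -582668/33 ≈ -17657.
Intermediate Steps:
R(G) = G/2 (R(G) = -½ + ((G + G) + 2)/4 = -½ + (2*G + 2)/4 = -½ + (2 + 2*G)/4 = -½ + (½ + G/2) = G/2)
O(o, B) = -3 + 2*B/(-3/2 + o) (O(o, B) = -3 + (B + B)/(o + (½)*(-3)) = -3 + (2*B)/(o - 3/2) = -3 + (2*B)/(-3/2 + o) = -3 + 2*B/(-3/2 + o))
(206/O(4, 12) - 1*(-121))*(-116) = (206/(((9 - 6*4 + 4*12)/(-3 + 2*4))) - 1*(-121))*(-116) = (206/(((9 - 24 + 48)/(-3 + 8))) + 121)*(-116) = (206/((33/5)) + 121)*(-116) = (206/(((⅕)*33)) + 121)*(-116) = (206/(33/5) + 121)*(-116) = (206*(5/33) + 121)*(-116) = (1030/33 + 121)*(-116) = (5023/33)*(-116) = -582668/33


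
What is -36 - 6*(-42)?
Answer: 216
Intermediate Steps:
-36 - 6*(-42) = -36 + 252 = 216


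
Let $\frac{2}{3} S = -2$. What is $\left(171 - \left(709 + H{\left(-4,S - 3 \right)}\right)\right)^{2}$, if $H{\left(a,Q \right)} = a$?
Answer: $285156$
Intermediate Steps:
$S = -3$ ($S = \frac{3}{2} \left(-2\right) = -3$)
$\left(171 - \left(709 + H{\left(-4,S - 3 \right)}\right)\right)^{2} = \left(171 - 705\right)^{2} = \left(-534\right)^{2} = 285156$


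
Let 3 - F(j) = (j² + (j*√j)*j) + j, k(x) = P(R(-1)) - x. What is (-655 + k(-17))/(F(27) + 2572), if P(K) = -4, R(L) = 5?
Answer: 583899/5520073 + 702027*√3/5520073 ≈ 0.32605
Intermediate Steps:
k(x) = -4 - x
F(j) = 3 - j - j² - j^(5/2) (F(j) = 3 - ((j² + (j*√j)*j) + j) = 3 - ((j² + j^(3/2)*j) + j) = 3 - ((j² + j^(5/2)) + j) = 3 - (j + j² + j^(5/2)) = 3 + (-j - j² - j^(5/2)) = 3 - j - j² - j^(5/2))
(-655 + k(-17))/(F(27) + 2572) = (-655 + (-4 - 1*(-17)))/((3 - 1*27 - 1*27² - 27^(5/2)) + 2572) = (-655 + (-4 + 17))/((3 - 27 - 1*729 - 2187*√3) + 2572) = (-655 + 13)/((3 - 27 - 729 - 2187*√3) + 2572) = -642/((-753 - 2187*√3) + 2572) = -642/(1819 - 2187*√3)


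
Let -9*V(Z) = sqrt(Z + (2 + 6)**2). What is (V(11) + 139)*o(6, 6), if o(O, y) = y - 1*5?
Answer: 139 - 5*sqrt(3)/9 ≈ 138.04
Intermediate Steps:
o(O, y) = -5 + y (o(O, y) = y - 5 = -5 + y)
V(Z) = -sqrt(64 + Z)/9 (V(Z) = -sqrt(Z + (2 + 6)**2)/9 = -sqrt(Z + 8**2)/9 = -sqrt(Z + 64)/9 = -sqrt(64 + Z)/9)
(V(11) + 139)*o(6, 6) = (-sqrt(64 + 11)/9 + 139)*(-5 + 6) = (-5*sqrt(3)/9 + 139)*1 = (139 - 5*sqrt(3)/9)*1 = 139 - 5*sqrt(3)/9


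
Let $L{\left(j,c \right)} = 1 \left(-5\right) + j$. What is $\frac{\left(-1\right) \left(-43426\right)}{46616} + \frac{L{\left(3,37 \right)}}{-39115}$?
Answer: $\frac{849350611}{911692420} \approx 0.93162$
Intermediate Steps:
$L{\left(j,c \right)} = -5 + j$
$\frac{\left(-1\right) \left(-43426\right)}{46616} + \frac{L{\left(3,37 \right)}}{-39115} = \frac{\left(-1\right) \left(-43426\right)}{46616} + \frac{-5 + 3}{-39115} = 43426 \cdot \frac{1}{46616} - - \frac{2}{39115} = \frac{21713}{23308} + \frac{2}{39115} = \frac{849350611}{911692420}$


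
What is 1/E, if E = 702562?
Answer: 1/702562 ≈ 1.4234e-6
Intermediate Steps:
1/E = 1/702562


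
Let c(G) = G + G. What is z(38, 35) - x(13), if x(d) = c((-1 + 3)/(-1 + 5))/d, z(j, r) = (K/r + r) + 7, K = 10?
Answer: 3841/91 ≈ 42.209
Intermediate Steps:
c(G) = 2*G
z(j, r) = 7 + r + 10/r (z(j, r) = (10/r + r) + 7 = (r + 10/r) + 7 = 7 + r + 10/r)
x(d) = 1/d (x(d) = (2*((-1 + 3)/(-1 + 5)))/d = (2*(2/4))/d = (2*(2*(¼)))/d = (2*(½))/d = 1/d)
z(38, 35) - x(13) = (7 + 35 + 10/35) - 1/13 = (7 + 35 + 10*(1/35)) - 1*1/13 = (7 + 35 + 2/7) - 1/13 = 296/7 - 1/13 = 3841/91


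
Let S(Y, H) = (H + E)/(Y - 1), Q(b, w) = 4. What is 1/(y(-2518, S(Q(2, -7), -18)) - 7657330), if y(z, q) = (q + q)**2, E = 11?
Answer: -9/68915774 ≈ -1.3059e-7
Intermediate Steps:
S(Y, H) = (11 + H)/(-1 + Y) (S(Y, H) = (H + 11)/(Y - 1) = (11 + H)/(-1 + Y))
y(z, q) = 4*q**2 (y(z, q) = (2*q)**2 = 4*q**2)
1/(y(-2518, S(Q(2, -7), -18)) - 7657330) = 1/(4*((11 - 18)/(-1 + 4))**2 - 7657330) = 1/(4*(-7/3)**2 - 7657330) = 1/(4*(49/9) - 7657330) = 1/(196/9 - 7657330) = 1/(-68915774/9) = -9/68915774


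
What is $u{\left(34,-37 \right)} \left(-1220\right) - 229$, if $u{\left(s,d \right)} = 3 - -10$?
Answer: $-16089$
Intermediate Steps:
$u{\left(s,d \right)} = 13$ ($u{\left(s,d \right)} = 3 + 10 = 13$)
$u{\left(34,-37 \right)} \left(-1220\right) - 229 = 13 \left(-1220\right) - 229 = -15860 - 229 = -16089$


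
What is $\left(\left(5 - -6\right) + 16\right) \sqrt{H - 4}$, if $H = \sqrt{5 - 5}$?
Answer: $54 i \approx 54.0 i$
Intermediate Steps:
$H = 0$ ($H = \sqrt{0} = 0$)
$\left(\left(5 - -6\right) + 16\right) \sqrt{H - 4} = \left(\left(5 - -6\right) + 16\right) \sqrt{0 - 4} = \left(\left(5 + 6\right) + 16\right) \sqrt{-4} = \left(11 + 16\right) 2 i = 27 \cdot 2 i = 54 i$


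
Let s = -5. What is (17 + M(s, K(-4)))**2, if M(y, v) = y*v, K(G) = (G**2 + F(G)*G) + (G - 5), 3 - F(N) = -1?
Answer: 3844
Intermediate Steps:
F(N) = 4 (F(N) = 3 - 1*(-1) = 3 + 1 = 4)
K(G) = -5 + G**2 + 5*G (K(G) = (G**2 + 4*G) + (G - 5) = (G**2 + 4*G) + (-5 + G) = -5 + G**2 + 5*G)
M(y, v) = v*y
(17 + M(s, K(-4)))**2 = (17 + (-5 + (-4)**2 + 5*(-4))*(-5))**2 = (17 + (-5 + 16 - 20)*(-5))**2 = (17 - 9*(-5))**2 = (17 + 45)**2 = 62**2 = 3844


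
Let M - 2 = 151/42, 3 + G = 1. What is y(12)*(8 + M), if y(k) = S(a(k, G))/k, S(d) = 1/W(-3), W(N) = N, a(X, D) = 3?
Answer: -571/1512 ≈ -0.37765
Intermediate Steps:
G = -2 (G = -3 + 1 = -2)
M = 235/42 (M = 2 + 151/42 = 235/42 ≈ 5.5952)
S(d) = -⅓ (S(d) = 1/(-3) = -⅓)
y(k) = -1/(3*k)
y(12)*(8 + M) = (-⅓/12)*(8 + 235/42) = -⅓*1/12*(571/42) = -1/36*571/42 = -571/1512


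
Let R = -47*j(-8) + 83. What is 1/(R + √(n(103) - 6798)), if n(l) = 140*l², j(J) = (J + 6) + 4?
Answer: 11/1478341 + √1478462/1478341 ≈ 0.00082993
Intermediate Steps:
j(J) = 10 + J (j(J) = (6 + J) + 4 = 10 + J)
R = -11 (R = -47*(10 - 8) + 83 = -47*2 + 83 = -94 + 83 = -11)
1/(R + √(n(103) - 6798)) = 1/(-11 + √(140*103² - 6798)) = 1/(-11 + √(140*10609 - 6798)) = 1/(-11 + √(1485260 - 6798)) = 1/(-11 + √1478462)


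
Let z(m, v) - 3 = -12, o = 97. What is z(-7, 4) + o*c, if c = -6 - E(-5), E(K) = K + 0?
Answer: -106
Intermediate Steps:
E(K) = K
z(m, v) = -9 (z(m, v) = 3 - 12 = -9)
c = -1 (c = -6 - 1*(-5) = -6 + 5 = -1)
z(-7, 4) + o*c = -9 + 97*(-1) = -9 - 97 = -106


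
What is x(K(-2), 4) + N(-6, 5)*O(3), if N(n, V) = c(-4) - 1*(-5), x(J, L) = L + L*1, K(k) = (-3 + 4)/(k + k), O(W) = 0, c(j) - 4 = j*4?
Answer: 8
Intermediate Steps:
c(j) = 4 + 4*j (c(j) = 4 + j*4 = 4 + 4*j)
K(k) = 1/(2*k)
x(J, L) = 2*L (x(J, L) = L + L = 2*L)
N(n, V) = -7 (N(n, V) = (4 + 4*(-4)) - 1*(-5) = (4 - 16) + 5 = -12 + 5 = -7)
x(K(-2), 4) + N(-6, 5)*O(3) = 2*4 - 7*0 = 8 + 0 = 8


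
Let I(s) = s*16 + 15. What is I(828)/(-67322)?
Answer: -13263/67322 ≈ -0.19701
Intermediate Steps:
I(s) = 15 + 16*s (I(s) = 16*s + 15 = 15 + 16*s)
I(828)/(-67322) = (15 + 16*828)/(-67322) = (15 + 13248)*(-1/67322) = 13263*(-1/67322) = -13263/67322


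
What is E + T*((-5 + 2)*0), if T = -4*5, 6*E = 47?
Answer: 47/6 ≈ 7.8333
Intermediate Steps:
E = 47/6 (E = (⅙)*47 = 47/6 ≈ 7.8333)
T = -20
E + T*((-5 + 2)*0) = 47/6 - 20*(-5 + 2)*0 = 47/6 - (-60)*0 = 47/6 - 20*0 = 47/6 + 0 = 47/6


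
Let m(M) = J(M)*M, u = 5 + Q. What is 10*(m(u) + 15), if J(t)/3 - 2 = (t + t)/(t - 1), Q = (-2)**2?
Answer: 2595/2 ≈ 1297.5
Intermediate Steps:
Q = 4
J(t) = 6 + 6*t/(-1 + t) (J(t) = 6 + 3*((t + t)/(t - 1)) = 6 + 3*((2*t)/(-1 + t)) = 6 + 3*(2*t/(-1 + t)) = 6 + 6*t/(-1 + t))
u = 9 (u = 5 + 4 = 9)
m(M) = 6*M*(-1 + 2*M)/(-1 + M) (m(M) = (6*(-1 + 2*M)/(-1 + M))*M = 6*M*(-1 + 2*M)/(-1 + M))
10*(m(u) + 15) = 10*(6*9*(-1 + 2*9)/(-1 + 9) + 15) = 10*(6*9*(-1 + 18)/8 + 15) = 10*(6*9*(1/8)*17 + 15) = 10*(459/4 + 15) = 10*(519/4) = 2595/2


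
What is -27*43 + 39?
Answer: -1122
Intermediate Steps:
-27*43 + 39 = -1161 + 39 = -1122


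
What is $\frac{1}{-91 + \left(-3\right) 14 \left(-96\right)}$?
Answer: $\frac{1}{3941} \approx 0.00025374$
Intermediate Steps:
$\frac{1}{-91 + \left(-3\right) 14 \left(-96\right)} = \frac{1}{-91 - -4032} = \frac{1}{-91 + 4032} = \frac{1}{3941}$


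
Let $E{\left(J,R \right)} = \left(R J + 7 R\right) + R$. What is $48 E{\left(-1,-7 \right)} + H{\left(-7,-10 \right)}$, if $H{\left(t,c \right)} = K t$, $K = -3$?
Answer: $-2331$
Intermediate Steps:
$E{\left(J,R \right)} = 8 R + J R$ ($E{\left(J,R \right)} = \left(J R + 7 R\right) + R = \left(7 R + J R\right) + R = 8 R + J R$)
$H{\left(t,c \right)} = - 3 t$
$48 E{\left(-1,-7 \right)} + H{\left(-7,-10 \right)} = 48 \left(- 7 \left(8 - 1\right)\right) - -21 = 48 \left(\left(-7\right) 7\right) + 21 = 48 \left(-49\right) + 21 = -2352 + 21 = -2331$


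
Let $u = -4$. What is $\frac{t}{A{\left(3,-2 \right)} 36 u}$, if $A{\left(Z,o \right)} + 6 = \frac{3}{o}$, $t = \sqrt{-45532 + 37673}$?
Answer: $\frac{i \sqrt{7859}}{1080} \approx 0.082084 i$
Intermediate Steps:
$t = i \sqrt{7859}$ ($t = \sqrt{-7859} = i \sqrt{7859} \approx 88.651 i$)
$A{\left(Z,o \right)} = -6 + \frac{3}{o}$
$\frac{t}{A{\left(3,-2 \right)} 36 u} = \frac{i \sqrt{7859}}{\left(-6 + \frac{3}{-2}\right) 36 \left(-4\right)} = \frac{i \sqrt{7859}}{\left(-6 + 3 \left(- \frac{1}{2}\right)\right) 36 \left(-4\right)} = \frac{i \sqrt{7859}}{\left(-6 - \frac{3}{2}\right) 36 \left(-4\right)} = \frac{i \sqrt{7859}}{\left(- \frac{15}{2}\right) 36 \left(-4\right)} = \frac{i \sqrt{7859}}{\left(-270\right) \left(-4\right)} = \frac{i \sqrt{7859}}{1080}$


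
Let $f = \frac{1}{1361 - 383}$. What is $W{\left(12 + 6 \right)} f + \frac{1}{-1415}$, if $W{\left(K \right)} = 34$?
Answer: $\frac{23566}{691935} \approx 0.034058$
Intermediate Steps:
$f = \frac{1}{978} \approx 0.0010225$
$W{\left(12 + 6 \right)} f + \frac{1}{-1415} = 34 \cdot \frac{1}{978} + \frac{1}{-1415} = \frac{17}{489} - \frac{1}{1415} = \frac{23566}{691935}$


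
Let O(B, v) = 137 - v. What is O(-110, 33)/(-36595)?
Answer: -8/2815 ≈ -0.0028419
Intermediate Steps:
O(-110, 33)/(-36595) = (137 - 1*33)/(-36595) = (137 - 33)*(-1/36595) = 104*(-1/36595) = -8/2815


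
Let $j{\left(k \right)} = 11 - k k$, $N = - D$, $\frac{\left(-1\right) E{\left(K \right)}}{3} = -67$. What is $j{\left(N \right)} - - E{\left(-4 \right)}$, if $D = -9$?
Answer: $131$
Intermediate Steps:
$E{\left(K \right)} = 201$ ($E{\left(K \right)} = \left(-3\right) \left(-67\right) = 201$)
$N = 9$ ($N = \left(-1\right) \left(-9\right) = 9$)
$j{\left(k \right)} = 11 - k^{2}$
$j{\left(N \right)} - - E{\left(-4 \right)} = \left(11 - 9^{2}\right) - \left(-1\right) 201 = \left(11 - 81\right) - -201 = \left(11 - 81\right) + 201 = -70 + 201 = 131$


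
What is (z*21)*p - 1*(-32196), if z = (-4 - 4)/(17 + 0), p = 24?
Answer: 543300/17 ≈ 31959.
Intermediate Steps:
z = -8/17 ≈ -0.47059
(z*21)*p - 1*(-32196) = -8/17*21*24 - 1*(-32196) = -168/17*24 + 32196 = -4032/17 + 32196 = 543300/17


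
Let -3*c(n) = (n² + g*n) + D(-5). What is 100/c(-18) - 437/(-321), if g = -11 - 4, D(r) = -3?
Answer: 53989/63237 ≈ 0.85376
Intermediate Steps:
g = -15
c(n) = 1 + 5*n - n²/3 (c(n) = -((n² - 15*n) - 3)/3 = -(-3 + n² - 15*n)/3 = 1 + 5*n - n²/3)
100/c(-18) - 437/(-321) = 100/(1 + 5*(-18) - ⅓*(-18)²) - 437/(-321) = 100/(1 - 90 - ⅓*324) - 437*(-1/321) = 100/(1 - 90 - 108) + 437/321 = 100/(-197) + 437/321 = 100*(-1/197) + 437/321 = -100/197 + 437/321 = 53989/63237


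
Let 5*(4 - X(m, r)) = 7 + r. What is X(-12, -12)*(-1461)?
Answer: -7305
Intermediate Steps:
X(m, r) = 13/5 - r/5 (X(m, r) = 4 - (7 + r)/5 = 4 + (-7/5 - r/5) = 13/5 - r/5)
X(-12, -12)*(-1461) = (13/5 - ⅕*(-12))*(-1461) = (13/5 + 12/5)*(-1461) = 5*(-1461) = -7305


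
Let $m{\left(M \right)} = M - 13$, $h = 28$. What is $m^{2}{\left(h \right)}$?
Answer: $225$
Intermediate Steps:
$m{\left(M \right)} = -13 + M$ ($m{\left(M \right)} = M - 13 = -13 + M$)
$m^{2}{\left(h \right)} = \left(-13 + 28\right)^{2} = 15^{2} = 225$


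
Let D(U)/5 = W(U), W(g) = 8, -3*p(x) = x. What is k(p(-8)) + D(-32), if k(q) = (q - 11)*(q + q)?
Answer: -40/9 ≈ -4.4444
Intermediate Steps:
p(x) = -x/3
k(q) = 2*q*(-11 + q) (k(q) = (-11 + q)*(2*q) = 2*q*(-11 + q))
D(U) = 40 (D(U) = 5*8 = 40)
k(p(-8)) + D(-32) = 2*(-⅓*(-8))*(-11 - ⅓*(-8)) + 40 = 2*(8/3)*(-11 + 8/3) + 40 = 2*(8/3)*(-25/3) + 40 = -400/9 + 40 = -40/9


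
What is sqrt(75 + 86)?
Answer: sqrt(161) ≈ 12.689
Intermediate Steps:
sqrt(75 + 86) = sqrt(161)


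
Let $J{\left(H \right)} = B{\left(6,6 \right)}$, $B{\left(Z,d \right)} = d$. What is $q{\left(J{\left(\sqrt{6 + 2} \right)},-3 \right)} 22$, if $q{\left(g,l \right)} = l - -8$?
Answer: $110$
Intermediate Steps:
$J{\left(H \right)} = 6$
$q{\left(g,l \right)} = 8 + l$ ($q{\left(g,l \right)} = l + 8 = 8 + l$)
$q{\left(J{\left(\sqrt{6 + 2} \right)},-3 \right)} 22 = \left(8 - 3\right) 22 = 5 \cdot 22 = 110$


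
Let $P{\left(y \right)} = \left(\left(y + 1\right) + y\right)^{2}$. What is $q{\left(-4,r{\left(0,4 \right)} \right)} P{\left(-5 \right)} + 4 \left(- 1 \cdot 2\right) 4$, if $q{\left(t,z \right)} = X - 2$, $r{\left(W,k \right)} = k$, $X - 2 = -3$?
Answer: $-275$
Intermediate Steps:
$X = -1$ ($X = 2 - 3 = -1$)
$q{\left(t,z \right)} = -3$ ($q{\left(t,z \right)} = -1 - 2 = -3$)
$P{\left(y \right)} = \left(1 + 2 y\right)^{2}$ ($P{\left(y \right)} = \left(\left(1 + y\right) + y\right)^{2} = \left(1 + 2 y\right)^{2}$)
$q{\left(-4,r{\left(0,4 \right)} \right)} P{\left(-5 \right)} + 4 \left(- 1 \cdot 2\right) 4 = - 3 \left(1 + 2 \left(-5\right)\right)^{2} + 4 \left(- 1 \cdot 2\right) 4 = - 3 \left(1 - 10\right)^{2} + 4 \left(\left(-1\right) 2\right) 4 = - 3 \left(-9\right)^{2} + 4 \left(-2\right) 4 = \left(-3\right) 81 - 32 = -243 - 32 = -275$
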